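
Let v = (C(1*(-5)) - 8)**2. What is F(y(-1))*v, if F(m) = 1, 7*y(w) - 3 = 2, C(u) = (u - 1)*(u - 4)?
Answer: 2116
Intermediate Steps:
C(u) = (-1 + u)*(-4 + u)
y(w) = 5/7 (y(w) = 3/7 + (1/7)*2 = 3/7 + 2/7 = 5/7)
v = 2116 (v = ((4 + (1*(-5))**2 - 5*(-5)) - 8)**2 = ((4 + (-5)**2 - 5*(-5)) - 8)**2 = ((4 + 25 + 25) - 8)**2 = (54 - 8)**2 = 46**2 = 2116)
F(y(-1))*v = 1*2116 = 2116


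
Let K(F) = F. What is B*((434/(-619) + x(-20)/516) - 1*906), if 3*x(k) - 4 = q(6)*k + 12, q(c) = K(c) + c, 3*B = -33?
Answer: 2389614040/239553 ≈ 9975.3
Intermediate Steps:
B = -11 (B = (1/3)*(-33) = -11)
q(c) = 2*c (q(c) = c + c = 2*c)
x(k) = 16/3 + 4*k (x(k) = 4/3 + ((2*6)*k + 12)/3 = 4/3 + (12*k + 12)/3 = 4/3 + (12 + 12*k)/3 = 4/3 + (4 + 4*k) = 16/3 + 4*k)
B*((434/(-619) + x(-20)/516) - 1*906) = -11*((434/(-619) + (16/3 + 4*(-20))/516) - 1*906) = -11*((434*(-1/619) + (16/3 - 80)*(1/516)) - 906) = -11*((-434/619 - 224/3*1/516) - 906) = -11*((-434/619 - 56/387) - 906) = -11*(-202622/239553 - 906) = -11*(-217237640/239553) = 2389614040/239553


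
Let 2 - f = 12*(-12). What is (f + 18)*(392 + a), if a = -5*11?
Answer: 55268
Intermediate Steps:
a = -55
f = 146 (f = 2 - 12*(-12) = 2 - 1*(-144) = 2 + 144 = 146)
(f + 18)*(392 + a) = (146 + 18)*(392 - 55) = 164*337 = 55268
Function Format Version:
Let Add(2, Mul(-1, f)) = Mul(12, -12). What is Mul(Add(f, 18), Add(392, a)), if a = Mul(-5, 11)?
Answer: 55268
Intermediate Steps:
a = -55
f = 146 (f = Add(2, Mul(-1, Mul(12, -12))) = Add(2, Mul(-1, -144)) = Add(2, 144) = 146)
Mul(Add(f, 18), Add(392, a)) = Mul(Add(146, 18), Add(392, -55)) = Mul(164, 337) = 55268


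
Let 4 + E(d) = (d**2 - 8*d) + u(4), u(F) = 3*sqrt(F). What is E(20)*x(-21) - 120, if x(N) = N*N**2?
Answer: -2241282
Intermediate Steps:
E(d) = 2 + d**2 - 8*d (E(d) = -4 + ((d**2 - 8*d) + 3*sqrt(4)) = -4 + ((d**2 - 8*d) + 3*2) = -4 + ((d**2 - 8*d) + 6) = -4 + (6 + d**2 - 8*d) = 2 + d**2 - 8*d)
x(N) = N**3
E(20)*x(-21) - 120 = (2 + 20**2 - 8*20)*(-21)**3 - 120 = (2 + 400 - 160)*(-9261) - 120 = 242*(-9261) - 120 = -2241162 - 120 = -2241282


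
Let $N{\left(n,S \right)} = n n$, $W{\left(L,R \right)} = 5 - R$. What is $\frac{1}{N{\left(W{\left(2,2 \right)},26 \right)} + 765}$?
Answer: $\frac{1}{774} \approx 0.001292$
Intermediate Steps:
$N{\left(n,S \right)} = n^{2}$
$\frac{1}{N{\left(W{\left(2,2 \right)},26 \right)} + 765} = \frac{1}{\left(5 - 2\right)^{2} + 765} = \frac{1}{3^{2} + 765} = \frac{1}{9 + 765} = \frac{1}{774}$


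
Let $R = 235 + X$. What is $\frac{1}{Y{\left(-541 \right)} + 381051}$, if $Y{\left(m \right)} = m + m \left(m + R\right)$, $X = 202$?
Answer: $\frac{1}{436774} \approx 2.2895 \cdot 10^{-6}$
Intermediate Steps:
$R = 437$ ($R = 235 + 202 = 437$)
$Y{\left(m \right)} = m + m \left(437 + m\right)$ ($Y{\left(m \right)} = m + m \left(m + 437\right) = m + m \left(437 + m\right)$)
$\frac{1}{Y{\left(-541 \right)} + 381051} = \frac{1}{- 541 \left(438 - 541\right) + 381051} = \frac{1}{\left(-541\right) \left(-103\right) + 381051} = \frac{1}{55723 + 381051} = \frac{1}{436774}$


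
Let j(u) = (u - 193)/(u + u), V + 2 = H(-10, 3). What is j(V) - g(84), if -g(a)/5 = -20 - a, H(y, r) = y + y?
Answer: -22665/44 ≈ -515.11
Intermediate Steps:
H(y, r) = 2*y
V = -22 (V = -2 + 2*(-10) = -2 - 20 = -22)
j(u) = (-193 + u)/(2*u) (j(u) = (-193 + u)/((2*u)) = (-193 + u)*(1/(2*u)) = (-193 + u)/(2*u))
g(a) = 100 + 5*a (g(a) = -5*(-20 - a) = 100 + 5*a)
j(V) - g(84) = (½)*(-193 - 22)/(-22) - (100 + 5*84) = (½)*(-1/22)*(-215) - (100 + 420) = 215/44 - 1*520 = 215/44 - 520 = -22665/44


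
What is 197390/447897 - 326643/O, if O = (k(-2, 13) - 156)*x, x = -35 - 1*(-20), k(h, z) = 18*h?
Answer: -16192659619/143327040 ≈ -112.98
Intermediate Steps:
x = -15 (x = -35 + 20 = -15)
O = 2880 (O = (18*(-2) - 156)*(-15) = (-36 - 156)*(-15) = -192*(-15) = 2880)
197390/447897 - 326643/O = 197390/447897 - 326643/2880 = 197390*(1/447897) - 326643*1/2880 = 197390/447897 - 108881/960 = -16192659619/143327040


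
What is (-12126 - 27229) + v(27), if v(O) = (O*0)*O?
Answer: -39355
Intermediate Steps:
v(O) = 0 (v(O) = 0*O = 0)
(-12126 - 27229) + v(27) = (-12126 - 27229) + 0 = -39355 + 0 = -39355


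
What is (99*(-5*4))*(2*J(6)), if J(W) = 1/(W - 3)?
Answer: -1320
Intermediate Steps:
J(W) = 1/(-3 + W)
(99*(-5*4))*(2*J(6)) = (99*(-5*4))*(2/(-3 + 6)) = (99*(-20))*(2/3) = -3960/3 = -1980*2/3 = -1320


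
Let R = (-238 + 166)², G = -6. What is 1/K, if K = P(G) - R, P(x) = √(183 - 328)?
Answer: -5184/26874001 - I*√145/26874001 ≈ -0.0001929 - 4.4808e-7*I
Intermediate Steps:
P(x) = I*√145 (P(x) = √(-145) = I*√145)
R = 5184 (R = (-72)² = 5184)
K = -5184 + I*√145 (K = I*√145 - 1*5184 = I*√145 - 5184 = -5184 + I*√145 ≈ -5184.0 + 12.042*I)
1/K = 1/(-5184 + I*√145)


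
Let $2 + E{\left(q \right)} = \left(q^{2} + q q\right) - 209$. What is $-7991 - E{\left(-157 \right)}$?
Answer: $-57078$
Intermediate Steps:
$E{\left(q \right)} = -211 + 2 q^{2}$ ($E{\left(q \right)} = -2 - \left(209 - q^{2} - q q\right) = -2 + \left(\left(q^{2} + q^{2}\right) - 209\right) = -2 + \left(2 q^{2} - 209\right) = -2 + \left(-209 + 2 q^{2}\right) = -211 + 2 q^{2}$)
$-7991 - E{\left(-157 \right)} = -7991 - \left(-211 + 2 \left(-157\right)^{2}\right) = -7991 - \left(-211 + 2 \cdot 24649\right) = -7991 - \left(-211 + 49298\right) = -7991 - 49087 = -57078$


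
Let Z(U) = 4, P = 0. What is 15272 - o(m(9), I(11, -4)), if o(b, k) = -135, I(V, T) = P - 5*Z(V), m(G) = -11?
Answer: 15407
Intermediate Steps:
I(V, T) = -20 (I(V, T) = 0 - 5*4 = 0 - 20 = -20)
15272 - o(m(9), I(11, -4)) = 15272 - 1*(-135) = 15272 + 135 = 15407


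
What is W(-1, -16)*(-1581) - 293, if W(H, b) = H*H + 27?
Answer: -44561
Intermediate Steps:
W(H, b) = 27 + H² (W(H, b) = H² + 27 = 27 + H²)
W(-1, -16)*(-1581) - 293 = (27 + (-1)²)*(-1581) - 293 = (27 + 1)*(-1581) - 293 = 28*(-1581) - 293 = -44268 - 293 = -44561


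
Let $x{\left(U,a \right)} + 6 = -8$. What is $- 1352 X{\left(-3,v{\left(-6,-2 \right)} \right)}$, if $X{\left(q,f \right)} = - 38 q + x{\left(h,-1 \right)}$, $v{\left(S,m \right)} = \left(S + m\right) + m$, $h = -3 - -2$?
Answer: $-135200$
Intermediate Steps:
$h = -1$ ($h = -3 + 2 = -1$)
$v{\left(S,m \right)} = S + 2 m$
$x{\left(U,a \right)} = -14$ ($x{\left(U,a \right)} = -6 - 8 = -14$)
$X{\left(q,f \right)} = -14 - 38 q$ ($X{\left(q,f \right)} = - 38 q - 14 = -14 - 38 q$)
$- 1352 X{\left(-3,v{\left(-6,-2 \right)} \right)} = - 1352 \left(-14 - -114\right) = - 1352 \left(-14 + 114\right) = \left(-1352\right) 100 = -135200$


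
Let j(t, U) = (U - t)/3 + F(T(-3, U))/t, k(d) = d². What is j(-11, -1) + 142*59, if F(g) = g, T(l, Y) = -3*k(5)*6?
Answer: 277934/33 ≈ 8422.3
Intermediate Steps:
T(l, Y) = -450 (T(l, Y) = -3*5²*6 = -3*25*6 = -75*6 = -450)
j(t, U) = -450/t - t/3 + U/3 (j(t, U) = (U - t)/3 - 450/t = (U - t)*(⅓) - 450/t = (-t/3 + U/3) - 450/t = -450/t - t/3 + U/3)
j(-11, -1) + 142*59 = (⅓)*(-1350 - 11*(-1 - 1*(-11)))/(-11) + 142*59 = (⅓)*(-1/11)*(-1350 - 11*(-1 + 11)) + 8378 = (⅓)*(-1/11)*(-1350 - 11*10) + 8378 = (⅓)*(-1/11)*(-1350 - 110) + 8378 = (⅓)*(-1/11)*(-1460) + 8378 = 1460/33 + 8378 = 277934/33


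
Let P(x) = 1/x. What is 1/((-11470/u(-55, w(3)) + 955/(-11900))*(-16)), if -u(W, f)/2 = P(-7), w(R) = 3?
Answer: 595/382181164 ≈ 1.5569e-6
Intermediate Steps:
u(W, f) = 2/7 (u(W, f) = -2/(-7) = -2*(-1/7) = 2/7)
1/((-11470/u(-55, w(3)) + 955/(-11900))*(-16)) = 1/((-11470/2/7 + 955/(-11900))*(-16)) = 1/((-11470*7/2 + 955*(-1/11900))*(-16)) = 1/((-40145 - 191/2380)*(-16)) = 1/(-95545291/2380*(-16)) = 1/(382181164/595) = 595/382181164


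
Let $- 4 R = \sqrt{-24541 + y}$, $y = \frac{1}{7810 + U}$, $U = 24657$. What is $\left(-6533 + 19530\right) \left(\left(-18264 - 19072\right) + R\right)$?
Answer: $-485255992 - \frac{38991 i \sqrt{2874313055298}}{129868} \approx -4.8526 \cdot 10^{8} - 5.0901 \cdot 10^{5} i$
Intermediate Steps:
$y = \frac{1}{32467}$ ($y = \frac{1}{7810 + 24657} = \frac{1}{32467} \approx 3.0801 \cdot 10^{-5}$)
$R = - \frac{3 i \sqrt{2874313055298}}{129868}$ ($R = - \frac{\sqrt{-24541 + \frac{1}{32467}}}{4} = - \frac{\sqrt{- \frac{796772646}{32467}}}{4} = - \frac{\frac{3}{32467} i \sqrt{2874313055298}}{4} = - \frac{3 i \sqrt{2874313055298}}{129868} \approx - 39.164 i$)
$\left(-6533 + 19530\right) \left(\left(-18264 - 19072\right) + R\right) = \left(-6533 + 19530\right) \left(\left(-18264 - 19072\right) - \frac{3 i \sqrt{2874313055298}}{129868}\right) = 12997 \left(\left(-18264 - 19072\right) - \frac{3 i \sqrt{2874313055298}}{129868}\right) = 12997 \left(-37336 - \frac{3 i \sqrt{2874313055298}}{129868}\right) = -485255992 - \frac{38991 i \sqrt{2874313055298}}{129868}$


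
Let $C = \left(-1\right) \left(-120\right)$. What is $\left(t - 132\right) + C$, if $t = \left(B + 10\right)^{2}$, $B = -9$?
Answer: $-11$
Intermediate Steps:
$C = 120$
$t = 1$ ($t = \left(-9 + 10\right)^{2} = 1^{2} = 1$)
$\left(t - 132\right) + C = \left(1 - 132\right) + 120 = -131 + 120 = -11$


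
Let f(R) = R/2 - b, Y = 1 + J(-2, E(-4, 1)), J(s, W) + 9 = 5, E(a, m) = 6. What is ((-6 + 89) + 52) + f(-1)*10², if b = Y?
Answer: 385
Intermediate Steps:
J(s, W) = -4 (J(s, W) = -9 + 5 = -4)
Y = -3 (Y = 1 - 4 = -3)
b = -3
f(R) = 3 + R/2 (f(R) = R/2 - 1*(-3) = R*(½) + 3 = R/2 + 3 = 3 + R/2)
((-6 + 89) + 52) + f(-1)*10² = ((-6 + 89) + 52) + (3 + (½)*(-1))*10² = (83 + 52) + (3 - ½)*100 = 135 + (5/2)*100 = 135 + 250 = 385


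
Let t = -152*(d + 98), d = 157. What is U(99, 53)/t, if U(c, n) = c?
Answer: -33/12920 ≈ -0.0025542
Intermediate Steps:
t = -38760 (t = -152*(157 + 98) = -152*255 = -38760)
U(99, 53)/t = 99/(-38760) = 99*(-1/38760) = -33/12920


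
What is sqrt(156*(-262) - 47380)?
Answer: 2*I*sqrt(22063) ≈ 297.07*I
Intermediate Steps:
sqrt(156*(-262) - 47380) = sqrt(-40872 - 47380) = sqrt(-88252) = 2*I*sqrt(22063)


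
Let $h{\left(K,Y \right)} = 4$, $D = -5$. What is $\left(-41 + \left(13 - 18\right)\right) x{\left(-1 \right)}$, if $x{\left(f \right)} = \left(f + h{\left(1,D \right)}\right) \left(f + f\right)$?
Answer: $276$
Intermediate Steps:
$x{\left(f \right)} = 2 f \left(4 + f\right)$ ($x{\left(f \right)} = \left(f + 4\right) \left(f + f\right) = \left(4 + f\right) 2 f = 2 f \left(4 + f\right)$)
$\left(-41 + \left(13 - 18\right)\right) x{\left(-1 \right)} = \left(-41 + \left(13 - 18\right)\right) 2 \left(-1\right) \left(4 - 1\right) = \left(-41 + \left(13 - 18\right)\right) 2 \left(-1\right) 3 = \left(-41 - 5\right) \left(-6\right) = \left(-46\right) \left(-6\right) = 276$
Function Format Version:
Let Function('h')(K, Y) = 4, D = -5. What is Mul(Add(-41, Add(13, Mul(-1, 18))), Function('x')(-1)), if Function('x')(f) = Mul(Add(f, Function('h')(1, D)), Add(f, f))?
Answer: 276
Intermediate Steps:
Function('x')(f) = Mul(2, f, Add(4, f)) (Function('x')(f) = Mul(Add(f, 4), Add(f, f)) = Mul(Add(4, f), Mul(2, f)) = Mul(2, f, Add(4, f)))
Mul(Add(-41, Add(13, Mul(-1, 18))), Function('x')(-1)) = Mul(Add(-41, Add(13, Mul(-1, 18))), Mul(2, -1, Add(4, -1))) = Mul(Add(-41, Add(13, -18)), Mul(2, -1, 3)) = Mul(Add(-41, -5), -6) = Mul(-46, -6) = 276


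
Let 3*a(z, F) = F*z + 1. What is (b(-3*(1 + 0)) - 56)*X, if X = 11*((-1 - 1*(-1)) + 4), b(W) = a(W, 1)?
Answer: -7480/3 ≈ -2493.3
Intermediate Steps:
a(z, F) = ⅓ + F*z/3 (a(z, F) = (F*z + 1)/3 = (1 + F*z)/3 = ⅓ + F*z/3)
b(W) = ⅓ + W/3 (b(W) = ⅓ + (⅓)*1*W = ⅓ + W/3)
X = 44 (X = 11*((-1 + 1) + 4) = 11*(0 + 4) = 11*4 = 44)
(b(-3*(1 + 0)) - 56)*X = ((⅓ + (-3*(1 + 0))/3) - 56)*44 = ((⅓ + (-3*1)/3) - 56)*44 = ((⅓ + (⅓)*(-3)) - 56)*44 = ((⅓ - 1) - 56)*44 = (-⅔ - 56)*44 = -170/3*44 = -7480/3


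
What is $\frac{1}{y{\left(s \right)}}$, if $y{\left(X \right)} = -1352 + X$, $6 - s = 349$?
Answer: $- \frac{1}{1695} \approx -0.00058997$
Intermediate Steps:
$s = -343$ ($s = 6 - 349 = -343$)
$\frac{1}{y{\left(s \right)}} = \frac{1}{-1352 - 343} = \frac{1}{-1695} = - \frac{1}{1695}$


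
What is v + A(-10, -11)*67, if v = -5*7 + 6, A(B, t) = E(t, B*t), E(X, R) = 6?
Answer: 373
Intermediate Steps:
A(B, t) = 6
v = -29 (v = -35 + 6 = -29)
v + A(-10, -11)*67 = -29 + 6*67 = -29 + 402 = 373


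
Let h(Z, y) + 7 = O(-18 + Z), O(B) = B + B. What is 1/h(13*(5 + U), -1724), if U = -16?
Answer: -1/329 ≈ -0.0030395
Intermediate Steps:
O(B) = 2*B
h(Z, y) = -43 + 2*Z (h(Z, y) = -7 + 2*(-18 + Z) = -7 + (-36 + 2*Z) = -43 + 2*Z)
1/h(13*(5 + U), -1724) = 1/(-43 + 2*(13*(5 - 16))) = 1/(-43 + 2*(13*(-11))) = 1/(-43 + 2*(-143)) = 1/(-43 - 286) = 1/(-329) = -1/329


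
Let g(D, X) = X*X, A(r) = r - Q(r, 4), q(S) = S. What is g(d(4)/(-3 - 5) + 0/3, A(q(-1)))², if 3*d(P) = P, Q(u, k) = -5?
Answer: 256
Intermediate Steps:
d(P) = P/3
A(r) = 5 + r (A(r) = r - 1*(-5) = r + 5 = 5 + r)
g(D, X) = X²
g(d(4)/(-3 - 5) + 0/3, A(q(-1)))² = ((5 - 1)²)² = (4²)² = 16² = 256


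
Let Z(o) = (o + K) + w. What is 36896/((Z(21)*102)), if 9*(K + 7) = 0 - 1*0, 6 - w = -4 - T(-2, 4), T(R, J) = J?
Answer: 4612/357 ≈ 12.919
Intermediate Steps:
w = 14 (w = 6 - (-4 - 1*4) = 6 - (-4 - 4) = 6 - 1*(-8) = 6 + 8 = 14)
K = -7 (K = -7 + (0 - 1*0)/9 = -7 + (0 + 0)/9 = -7 + (1/9)*0 = -7 + 0 = -7)
Z(o) = 7 + o (Z(o) = (o - 7) + 14 = (-7 + o) + 14 = 7 + o)
36896/((Z(21)*102)) = 36896/(((7 + 21)*102)) = 36896/((28*102)) = 36896/2856 = 36896*(1/2856) = 4612/357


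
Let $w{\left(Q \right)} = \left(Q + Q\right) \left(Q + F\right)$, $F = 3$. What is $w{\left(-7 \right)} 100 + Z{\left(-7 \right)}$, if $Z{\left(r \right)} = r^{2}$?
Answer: $5649$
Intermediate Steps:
$w{\left(Q \right)} = 2 Q \left(3 + Q\right)$ ($w{\left(Q \right)} = \left(Q + Q\right) \left(Q + 3\right) = 2 Q \left(3 + Q\right)$)
$w{\left(-7 \right)} 100 + Z{\left(-7 \right)} = 2 \left(-7\right) \left(3 - 7\right) 100 + \left(-7\right)^{2} = 2 \left(-7\right) \left(-4\right) 100 + 49 = 56 \cdot 100 + 49 = 5600 + 49 = 5649$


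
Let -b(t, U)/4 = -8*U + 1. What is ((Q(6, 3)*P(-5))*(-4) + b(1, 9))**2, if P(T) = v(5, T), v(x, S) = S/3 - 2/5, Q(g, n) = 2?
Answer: 20322064/225 ≈ 90320.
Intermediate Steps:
v(x, S) = -2/5 + S/3 (v(x, S) = S*(1/3) - 2*1/5 = S/3 - 2/5 = -2/5 + S/3)
P(T) = -2/5 + T/3
b(t, U) = -4 + 32*U (b(t, U) = -4*(-8*U + 1) = -4*(1 - 8*U) = -4 + 32*U)
((Q(6, 3)*P(-5))*(-4) + b(1, 9))**2 = ((2*(-2/5 + (1/3)*(-5)))*(-4) + (-4 + 32*9))**2 = ((2*(-2/5 - 5/3))*(-4) + (-4 + 288))**2 = ((2*(-31/15))*(-4) + 284)**2 = (-62/15*(-4) + 284)**2 = (248/15 + 284)**2 = (4508/15)**2 = 20322064/225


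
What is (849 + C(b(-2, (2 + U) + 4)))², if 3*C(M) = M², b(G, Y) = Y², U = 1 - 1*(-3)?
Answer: 157427209/9 ≈ 1.7492e+7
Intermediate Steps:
U = 4 (U = 1 + 3 = 4)
C(M) = M²/3
(849 + C(b(-2, (2 + U) + 4)))² = (849 + (((2 + 4) + 4)²)²/3)² = (849 + ((6 + 4)²)²/3)² = (849 + (10²)²/3)² = (849 + (⅓)*100²)² = (849 + (⅓)*10000)² = (849 + 10000/3)² = (12547/3)² = 157427209/9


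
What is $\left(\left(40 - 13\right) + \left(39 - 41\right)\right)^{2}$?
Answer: $625$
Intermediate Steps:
$\left(\left(40 - 13\right) + \left(39 - 41\right)\right)^{2} = \left(27 - 2\right)^{2} = 25^{2} = 625$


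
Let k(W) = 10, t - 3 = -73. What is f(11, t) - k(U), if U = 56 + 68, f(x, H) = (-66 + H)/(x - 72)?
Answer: -474/61 ≈ -7.7705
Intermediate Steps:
t = -70 (t = 3 - 73 = -70)
f(x, H) = (-66 + H)/(-72 + x)
U = 124
f(11, t) - k(U) = (-66 - 70)/(-72 + 11) - 1*10 = -136/(-61) - 10 = -1/61*(-136) - 10 = 136/61 - 10 = -474/61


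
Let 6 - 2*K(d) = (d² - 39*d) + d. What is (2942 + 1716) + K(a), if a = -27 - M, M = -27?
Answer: 4661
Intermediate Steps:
a = 0 (a = -27 - 1*(-27) = -27 + 27 = 0)
K(d) = 3 + 19*d - d²/2 (K(d) = 3 - ((d² - 39*d) + d)/2 = 3 - (d² - 38*d)/2 = 3 + (19*d - d²/2) = 3 + 19*d - d²/2)
(2942 + 1716) + K(a) = (2942 + 1716) + (3 + 19*0 - ½*0²) = 4658 + (3 + 0 - ½*0) = 4658 + (3 + 0 + 0) = 4658 + 3 = 4661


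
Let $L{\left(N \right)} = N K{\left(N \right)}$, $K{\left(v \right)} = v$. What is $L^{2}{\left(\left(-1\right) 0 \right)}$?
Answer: $0$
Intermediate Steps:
$L{\left(N \right)} = N^{2}$ ($L{\left(N \right)} = N N = N^{2}$)
$L^{2}{\left(\left(-1\right) 0 \right)} = \left(\left(\left(-1\right) 0\right)^{2}\right)^{2} = \left(0^{2}\right)^{2} = 0^{2} = 0$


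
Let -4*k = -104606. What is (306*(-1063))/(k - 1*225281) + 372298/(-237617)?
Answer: 41255790/618517051 ≈ 0.066701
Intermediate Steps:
k = 52303/2 (k = -1/4*(-104606) = 52303/2 ≈ 26152.)
(306*(-1063))/(k - 1*225281) + 372298/(-237617) = (306*(-1063))/(52303/2 - 1*225281) + 372298/(-237617) = -325278/(52303/2 - 225281) + 372298*(-1/237617) = -325278/(-398259/2) - 372298/237617 = -325278*(-2/398259) - 372298/237617 = 4252/2603 - 372298/237617 = 41255790/618517051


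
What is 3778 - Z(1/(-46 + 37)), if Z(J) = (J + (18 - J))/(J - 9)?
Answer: 154979/41 ≈ 3780.0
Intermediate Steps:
Z(J) = 18/(-9 + J)
3778 - Z(1/(-46 + 37)) = 3778 - 18/(-9 + 1/(-46 + 37)) = 3778 - 18/(-9 + 1/(-9)) = 3778 - 18/(-9 - ⅑) = 3778 - 18/(-82/9) = 3778 - 18*(-9)/82 = 3778 - 1*(-81/41) = 3778 + 81/41 = 154979/41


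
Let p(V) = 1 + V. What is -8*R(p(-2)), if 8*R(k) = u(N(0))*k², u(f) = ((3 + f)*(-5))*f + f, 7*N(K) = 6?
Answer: 768/49 ≈ 15.673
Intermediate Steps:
N(K) = 6/7 (N(K) = (⅐)*6 = 6/7)
u(f) = f + f*(-15 - 5*f) (u(f) = (-15 - 5*f)*f + f = f*(-15 - 5*f) + f = f + f*(-15 - 5*f))
R(k) = -96*k²/49 (R(k) = ((-1*6/7*(14 + 5*(6/7)))*k²)/8 = ((-1*6/7*(14 + 30/7))*k²)/8 = ((-1*6/7*128/7)*k²)/8 = (-768*k²/49)/8 = -96*k²/49)
-8*R(p(-2)) = -(-768)*(1 - 2)²/49 = -(-768)*(-1)²/49 = -(-768)/49 = -8*(-96/49) = 768/49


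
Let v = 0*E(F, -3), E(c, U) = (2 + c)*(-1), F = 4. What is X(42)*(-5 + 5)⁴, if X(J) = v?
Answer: 0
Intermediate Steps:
E(c, U) = -2 - c
v = 0 (v = 0*(-2 - 1*4) = 0*(-2 - 4) = 0*(-6) = 0)
X(J) = 0
X(42)*(-5 + 5)⁴ = 0*(-5 + 5)⁴ = 0*0⁴ = 0*0 = 0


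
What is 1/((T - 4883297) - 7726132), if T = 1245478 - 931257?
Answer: -1/12295208 ≈ -8.1332e-8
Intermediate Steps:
T = 314221
1/((T - 4883297) - 7726132) = 1/((314221 - 4883297) - 7726132) = 1/(-4569076 - 7726132) = 1/(-12295208) = -1/12295208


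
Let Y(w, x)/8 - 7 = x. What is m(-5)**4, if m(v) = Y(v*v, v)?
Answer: 65536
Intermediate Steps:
Y(w, x) = 56 + 8*x
m(v) = 56 + 8*v
m(-5)**4 = (56 + 8*(-5))**4 = (56 - 40)**4 = 16**4 = 65536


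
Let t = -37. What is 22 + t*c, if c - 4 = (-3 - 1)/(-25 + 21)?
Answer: -163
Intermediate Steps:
c = 5 (c = 4 + (-3 - 1)/(-25 + 21) = 4 - 4/(-4) = 4 - 4*(-¼) = 4 + 1 = 5)
22 + t*c = 22 - 37*5 = 22 - 185 = -163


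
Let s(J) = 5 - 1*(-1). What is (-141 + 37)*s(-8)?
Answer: -624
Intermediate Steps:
s(J) = 6 (s(J) = 5 + 1 = 6)
(-141 + 37)*s(-8) = (-141 + 37)*6 = -104*6 = -624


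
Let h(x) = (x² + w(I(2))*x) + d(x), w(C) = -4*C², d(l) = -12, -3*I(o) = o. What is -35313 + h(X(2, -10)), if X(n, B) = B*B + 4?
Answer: -222245/9 ≈ -24694.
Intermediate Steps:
I(o) = -o/3
X(n, B) = 4 + B² (X(n, B) = B² + 4 = 4 + B²)
h(x) = -12 + x² - 16*x/9 (h(x) = (x² + (-4*(-⅓*2)²)*x) - 12 = (x² + (-4*(-⅔)²)*x) - 12 = (x² + (-4*4/9)*x) - 12 = (x² - 16*x/9) - 12 = -12 + x² - 16*x/9)
-35313 + h(X(2, -10)) = -35313 + (-12 + (4 + (-10)²)² - 16*(4 + (-10)²)/9) = -35313 + (-12 + (4 + 100)² - 16*(4 + 100)/9) = -35313 + (-12 + 104² - 16/9*104) = -35313 + (-12 + 10816 - 1664/9) = -35313 + 95572/9 = -222245/9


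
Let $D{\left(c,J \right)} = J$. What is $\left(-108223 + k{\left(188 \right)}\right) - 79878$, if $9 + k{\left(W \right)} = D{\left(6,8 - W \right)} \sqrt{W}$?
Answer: $-188110 - 360 \sqrt{47} \approx -1.9058 \cdot 10^{5}$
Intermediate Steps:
$k{\left(W \right)} = -9 + \sqrt{W} \left(8 - W\right)$ ($k{\left(W \right)} = -9 + \left(8 - W\right) \sqrt{W} = -9 + \sqrt{W} \left(8 - W\right)$)
$\left(-108223 + k{\left(188 \right)}\right) - 79878 = \left(-108223 + \left(-9 + \sqrt{188} \left(8 - 188\right)\right)\right) - 79878 = \left(-108223 + \left(-9 + 2 \sqrt{47} \left(8 - 188\right)\right)\right) - 79878 = \left(-108223 + \left(-9 + 2 \sqrt{47} \left(-180\right)\right)\right) - 79878 = \left(-108223 - \left(9 + 360 \sqrt{47}\right)\right) - 79878 = \left(-108232 - 360 \sqrt{47}\right) - 79878 = -188110 - 360 \sqrt{47}$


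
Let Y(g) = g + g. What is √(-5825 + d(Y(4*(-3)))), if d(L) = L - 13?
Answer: I*√5862 ≈ 76.564*I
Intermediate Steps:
Y(g) = 2*g
d(L) = -13 + L
√(-5825 + d(Y(4*(-3)))) = √(-5825 + (-13 + 2*(4*(-3)))) = √(-5825 + (-13 + 2*(-12))) = √(-5825 + (-13 - 24)) = √(-5825 - 37) = √(-5862) = I*√5862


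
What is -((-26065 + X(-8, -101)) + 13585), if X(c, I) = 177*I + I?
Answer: 30458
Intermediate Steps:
X(c, I) = 178*I
-((-26065 + X(-8, -101)) + 13585) = -((-26065 + 178*(-101)) + 13585) = -((-26065 - 17978) + 13585) = -(-44043 + 13585) = -1*(-30458) = 30458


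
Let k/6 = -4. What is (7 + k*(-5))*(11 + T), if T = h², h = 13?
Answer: 22860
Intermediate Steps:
k = -24 (k = 6*(-4) = -24)
T = 169 (T = 13² = 169)
(7 + k*(-5))*(11 + T) = (7 - 24*(-5))*(11 + 169) = (7 + 120)*180 = 127*180 = 22860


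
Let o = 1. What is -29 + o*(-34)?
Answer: -63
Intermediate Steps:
-29 + o*(-34) = -29 + 1*(-34) = -29 - 34 = -63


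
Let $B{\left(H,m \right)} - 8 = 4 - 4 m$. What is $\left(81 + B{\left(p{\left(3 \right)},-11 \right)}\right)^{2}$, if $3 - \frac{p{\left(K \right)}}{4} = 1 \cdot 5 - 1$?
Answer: $18769$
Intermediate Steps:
$p{\left(K \right)} = -4$ ($p{\left(K \right)} = 12 - 4 \left(1 \cdot 5 - 1\right) = 12 - 4 \left(5 - 1\right) = 12 - 16 = -4$)
$B{\left(H,m \right)} = 12 - 4 m$ ($B{\left(H,m \right)} = 8 - \left(-4 + 4 m\right) = 12 - 4 m$)
$\left(81 + B{\left(p{\left(3 \right)},-11 \right)}\right)^{2} = \left(81 + \left(12 - -44\right)\right)^{2} = \left(81 + \left(12 + 44\right)\right)^{2} = \left(81 + 56\right)^{2} = 137^{2} = 18769$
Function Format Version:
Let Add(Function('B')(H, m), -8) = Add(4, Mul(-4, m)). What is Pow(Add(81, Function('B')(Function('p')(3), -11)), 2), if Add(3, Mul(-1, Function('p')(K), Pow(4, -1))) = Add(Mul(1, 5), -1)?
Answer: 18769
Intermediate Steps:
Function('p')(K) = -4 (Function('p')(K) = Add(12, Mul(-4, Add(Mul(1, 5), -1))) = Add(12, Mul(-4, Add(5, -1))) = Add(12, Mul(-4, 4)) = Add(12, -16) = -4)
Function('B')(H, m) = Add(12, Mul(-4, m)) (Function('B')(H, m) = Add(8, Add(4, Mul(-4, m))) = Add(12, Mul(-4, m)))
Pow(Add(81, Function('B')(Function('p')(3), -11)), 2) = Pow(Add(81, Add(12, Mul(-4, -11))), 2) = Pow(Add(81, Add(12, 44)), 2) = Pow(Add(81, 56), 2) = Pow(137, 2) = 18769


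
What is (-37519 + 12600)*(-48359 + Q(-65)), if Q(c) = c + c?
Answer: 1208297391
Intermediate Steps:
Q(c) = 2*c
(-37519 + 12600)*(-48359 + Q(-65)) = (-37519 + 12600)*(-48359 + 2*(-65)) = -24919*(-48359 - 130) = -24919*(-48489) = 1208297391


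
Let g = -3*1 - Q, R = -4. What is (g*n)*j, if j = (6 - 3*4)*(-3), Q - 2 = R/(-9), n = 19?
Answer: -1862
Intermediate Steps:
Q = 22/9 (Q = 2 - 4/(-9) = 2 - 4*(-1/9) = 2 + 4/9 = 22/9 ≈ 2.4444)
g = -49/9 (g = -3*1 - 1*22/9 = -3 - 22/9 = -49/9 ≈ -5.4444)
j = 18 (j = (6 - 12)*(-3) = -6*(-3) = 18)
(g*n)*j = -49/9*19*18 = -931/9*18 = -1862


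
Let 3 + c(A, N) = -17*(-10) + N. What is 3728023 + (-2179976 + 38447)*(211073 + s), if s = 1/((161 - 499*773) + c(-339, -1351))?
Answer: -13447452872006767/29750 ≈ -4.5202e+11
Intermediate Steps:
c(A, N) = 167 + N (c(A, N) = -3 + (-17*(-10) + N) = -3 + (170 + N) = 167 + N)
s = -1/386750 (s = 1/((161 - 499*773) + (167 - 1351)) = 1/((161 - 385727) - 1184) = 1/(-385566 - 1184) = 1/(-386750) = -1/386750 ≈ -2.5856e-6)
3728023 + (-2179976 + 38447)*(211073 + s) = 3728023 + (-2179976 + 38447)*(211073 - 1/386750) = 3728023 - 2141529*81632482749/386750 = 3728023 - 13447563780691017/29750 = -13447452872006767/29750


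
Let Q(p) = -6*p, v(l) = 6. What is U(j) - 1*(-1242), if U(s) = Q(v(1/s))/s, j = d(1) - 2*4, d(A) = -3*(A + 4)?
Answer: 28602/23 ≈ 1243.6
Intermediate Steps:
d(A) = -12 - 3*A (d(A) = -3*(4 + A) = -12 - 3*A)
j = -23 (j = (-12 - 3*1) - 2*4 = (-12 - 3) - 8 = -15 - 8 = -23)
U(s) = -36/s (U(s) = (-6*6)/s = -36/s)
U(j) - 1*(-1242) = -36/(-23) - 1*(-1242) = -36*(-1/23) + 1242 = 36/23 + 1242 = 28602/23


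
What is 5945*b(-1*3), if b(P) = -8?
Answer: -47560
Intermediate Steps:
5945*b(-1*3) = 5945*(-8) = -47560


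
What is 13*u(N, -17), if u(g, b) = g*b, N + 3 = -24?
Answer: 5967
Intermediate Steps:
N = -27 (N = -3 - 24 = -27)
u(g, b) = b*g
13*u(N, -17) = 13*(-17*(-27)) = 13*459 = 5967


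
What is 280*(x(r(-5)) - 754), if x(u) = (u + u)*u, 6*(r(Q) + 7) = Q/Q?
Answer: -1664740/9 ≈ -1.8497e+5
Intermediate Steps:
r(Q) = -41/6 (r(Q) = -7 + (Q/Q)/6 = -7 + (⅙)*1 = -7 + ⅙ = -41/6)
x(u) = 2*u² (x(u) = (2*u)*u = 2*u²)
280*(x(r(-5)) - 754) = 280*(2*(-41/6)² - 754) = 280*(2*(1681/36) - 754) = 280*(1681/18 - 754) = 280*(-11891/18) = -1664740/9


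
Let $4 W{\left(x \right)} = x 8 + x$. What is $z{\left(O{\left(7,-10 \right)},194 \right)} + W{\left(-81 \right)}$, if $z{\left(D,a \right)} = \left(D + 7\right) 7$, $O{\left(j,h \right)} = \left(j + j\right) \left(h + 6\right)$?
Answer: $- \frac{2101}{4} \approx -525.25$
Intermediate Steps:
$O{\left(j,h \right)} = 2 j \left(6 + h\right)$
$z{\left(D,a \right)} = 49 + 7 D$ ($z{\left(D,a \right)} = \left(7 + D\right) 7 = 49 + 7 D$)
$W{\left(x \right)} = \frac{9 x}{4}$ ($W{\left(x \right)} = \frac{x 8 + x}{4} = \frac{8 x + x}{4} = \frac{9 x}{4}$)
$z{\left(O{\left(7,-10 \right)},194 \right)} + W{\left(-81 \right)} = \left(49 + 7 \cdot 2 \cdot 7 \left(6 - 10\right)\right) + \frac{9}{4} \left(-81\right) = \left(49 + 7 \cdot 2 \cdot 7 \left(-4\right)\right) - \frac{729}{4} = \left(49 + 7 \left(-56\right)\right) - \frac{729}{4} = \left(49 - 392\right) - \frac{729}{4} = -343 - \frac{729}{4} = - \frac{2101}{4}$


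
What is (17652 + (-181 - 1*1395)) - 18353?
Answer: -2277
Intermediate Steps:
(17652 + (-181 - 1*1395)) - 18353 = (17652 + (-181 - 1395)) - 18353 = (17652 - 1576) - 18353 = 16076 - 18353 = -2277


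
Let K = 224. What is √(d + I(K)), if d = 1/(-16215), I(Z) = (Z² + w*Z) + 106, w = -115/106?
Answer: √36956778151487115/859395 ≈ 223.69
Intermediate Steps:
w = -115/106 (w = -115*1/106 = -115/106 ≈ -1.0849)
I(Z) = 106 + Z² - 115*Z/106 (I(Z) = (Z² - 115*Z/106) + 106 = 106 + Z² - 115*Z/106)
d = -1/16215 ≈ -6.1671e-5
√(d + I(K)) = √(-1/16215 + (106 + 224² - 115/106*224)) = √(-1/16215 + (106 + 50176 - 12880/53)) = √(-1/16215 + 2652066/53) = √(43003250137/859395) = √36956778151487115/859395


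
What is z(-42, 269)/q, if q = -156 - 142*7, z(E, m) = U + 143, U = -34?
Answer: -109/1150 ≈ -0.094783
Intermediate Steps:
z(E, m) = 109 (z(E, m) = -34 + 143 = 109)
q = -1150 (q = -156 - 994 = -1150)
z(-42, 269)/q = 109/(-1150) = 109*(-1/1150) = -109/1150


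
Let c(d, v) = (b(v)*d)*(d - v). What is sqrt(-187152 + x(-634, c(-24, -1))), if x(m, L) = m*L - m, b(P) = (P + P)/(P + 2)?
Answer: sqrt(513418) ≈ 716.53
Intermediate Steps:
b(P) = 2*P/(2 + P) (b(P) = (2*P)/(2 + P) = 2*P/(2 + P))
c(d, v) = 2*d*v*(d - v)/(2 + v) (c(d, v) = ((2*v/(2 + v))*d)*(d - v) = (2*d*v/(2 + v))*(d - v) = 2*d*v*(d - v)/(2 + v))
x(m, L) = -m + L*m (x(m, L) = L*m - m = -m + L*m)
sqrt(-187152 + x(-634, c(-24, -1))) = sqrt(-187152 - 634*(-1 + 2*(-24)*(-1)*(-24 - 1*(-1))/(2 - 1))) = sqrt(-187152 - 634*(-1 + 2*(-24)*(-1)*(-24 + 1)/1)) = sqrt(-187152 - 634*(-1 + 2*(-24)*(-1)*1*(-23))) = sqrt(-187152 - 634*(-1 - 1104)) = sqrt(-187152 - 634*(-1105)) = sqrt(-187152 + 700570) = sqrt(513418)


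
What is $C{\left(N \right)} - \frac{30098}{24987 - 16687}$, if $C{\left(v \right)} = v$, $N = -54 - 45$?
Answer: $- \frac{425899}{4150} \approx -102.63$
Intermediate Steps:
$N = -99$
$C{\left(N \right)} - \frac{30098}{24987 - 16687} = -99 - \frac{30098}{24987 - 16687} = -99 - \frac{30098}{8300} = -99 - 30098 \cdot \frac{1}{8300} = -99 - \frac{15049}{4150} = - \frac{425899}{4150}$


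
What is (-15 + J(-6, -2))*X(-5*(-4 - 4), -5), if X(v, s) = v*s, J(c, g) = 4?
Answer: 2200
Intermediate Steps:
X(v, s) = s*v
(-15 + J(-6, -2))*X(-5*(-4 - 4), -5) = (-15 + 4)*(-(-25)*(-4 - 4)) = -(-55)*(-5*(-8)) = -(-55)*40 = -11*(-200) = 2200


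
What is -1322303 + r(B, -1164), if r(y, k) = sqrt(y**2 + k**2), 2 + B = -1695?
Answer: -1322303 + sqrt(4234705) ≈ -1.3202e+6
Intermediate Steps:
B = -1697 (B = -2 - 1695 = -1697)
r(y, k) = sqrt(k**2 + y**2)
-1322303 + r(B, -1164) = -1322303 + sqrt((-1164)**2 + (-1697)**2) = -1322303 + sqrt(1354896 + 2879809) = -1322303 + sqrt(4234705)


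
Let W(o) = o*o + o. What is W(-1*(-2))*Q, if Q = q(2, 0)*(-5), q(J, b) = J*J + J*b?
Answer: -120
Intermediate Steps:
W(o) = o + o**2 (W(o) = o**2 + o = o + o**2)
q(J, b) = J**2 + J*b
Q = -20 (Q = (2*(2 + 0))*(-5) = (2*2)*(-5) = 4*(-5) = -20)
W(-1*(-2))*Q = ((-1*(-2))*(1 - 1*(-2)))*(-20) = (2*(1 + 2))*(-20) = (2*3)*(-20) = 6*(-20) = -120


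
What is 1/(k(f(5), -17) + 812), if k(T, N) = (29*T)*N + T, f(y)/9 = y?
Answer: -1/21328 ≈ -4.6887e-5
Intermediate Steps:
f(y) = 9*y
k(T, N) = T + 29*N*T (k(T, N) = 29*N*T + T = T + 29*N*T)
1/(k(f(5), -17) + 812) = 1/((9*5)*(1 + 29*(-17)) + 812) = 1/(45*(1 - 493) + 812) = 1/(45*(-492) + 812) = 1/(-22140 + 812) = 1/(-21328) = -1/21328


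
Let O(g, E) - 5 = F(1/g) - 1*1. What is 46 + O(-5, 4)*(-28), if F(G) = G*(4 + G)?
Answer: -1118/25 ≈ -44.720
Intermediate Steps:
O(g, E) = 4 + (4 + 1/g)/g (O(g, E) = 5 + ((4 + 1/g)/g - 1*1) = 5 + ((4 + 1/g)/g - 1) = 5 + (-1 + (4 + 1/g)/g) = 4 + (4 + 1/g)/g)
46 + O(-5, 4)*(-28) = 46 + (4 + (-5)⁻² + 4/(-5))*(-28) = 46 + (4 + 1/25 + 4*(-⅕))*(-28) = 46 + (4 + 1/25 - ⅘)*(-28) = 46 + (81/25)*(-28) = 46 - 2268/25 = -1118/25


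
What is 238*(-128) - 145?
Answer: -30609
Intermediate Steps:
238*(-128) - 145 = -30464 - 145 = -30609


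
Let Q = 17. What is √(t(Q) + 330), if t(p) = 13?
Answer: 7*√7 ≈ 18.520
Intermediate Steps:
√(t(Q) + 330) = √(13 + 330) = √343 = 7*√7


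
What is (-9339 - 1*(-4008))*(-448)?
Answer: 2388288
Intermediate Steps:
(-9339 - 1*(-4008))*(-448) = (-9339 + 4008)*(-448) = -5331*(-448) = 2388288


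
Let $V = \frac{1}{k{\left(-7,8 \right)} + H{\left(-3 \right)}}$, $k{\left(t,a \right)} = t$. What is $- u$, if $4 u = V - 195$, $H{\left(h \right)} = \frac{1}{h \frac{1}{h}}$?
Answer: $\frac{1171}{24} \approx 48.792$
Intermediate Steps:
$H{\left(h \right)} = 1$ ($H{\left(h \right)} = 1^{-1} = 1$)
$V = - \frac{1}{6}$ ($V = \frac{1}{-7 + 1} = \frac{1}{-6} = - \frac{1}{6} \approx -0.16667$)
$u = - \frac{1171}{24}$ ($u = \frac{- \frac{1}{6} - 195}{4} = \frac{1}{4} \left(- \frac{1171}{6}\right) = - \frac{1171}{24} \approx -48.792$)
$- u = \left(-1\right) \left(- \frac{1171}{24}\right) = \frac{1171}{24}$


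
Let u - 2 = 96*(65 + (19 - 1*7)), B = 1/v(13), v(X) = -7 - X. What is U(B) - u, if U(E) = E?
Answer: -147881/20 ≈ -7394.0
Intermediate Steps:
B = -1/20 (B = 1/(-7 - 1*13) = 1/(-7 - 13) = 1/(-20) = -1/20 ≈ -0.050000)
u = 7394 (u = 2 + 96*(65 + (19 - 1*7)) = 2 + 96*(65 + (19 - 7)) = 2 + 96*(65 + 12) = 2 + 96*77 = 2 + 7392 = 7394)
U(B) - u = -1/20 - 1*7394 = -1/20 - 7394 = -147881/20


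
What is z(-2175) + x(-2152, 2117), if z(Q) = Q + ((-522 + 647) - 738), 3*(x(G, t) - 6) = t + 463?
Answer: -1922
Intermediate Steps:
x(G, t) = 481/3 + t/3 (x(G, t) = 6 + (t + 463)/3 = 6 + (463 + t)/3 = 6 + (463/3 + t/3) = 481/3 + t/3)
z(Q) = -613 + Q (z(Q) = Q + (125 - 738) = Q - 613 = -613 + Q)
z(-2175) + x(-2152, 2117) = (-613 - 2175) + (481/3 + (1/3)*2117) = -2788 + (481/3 + 2117/3) = -2788 + 866 = -1922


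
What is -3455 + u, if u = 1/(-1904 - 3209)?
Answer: -17665416/5113 ≈ -3455.0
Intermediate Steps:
u = -1/5113 (u = 1/(-5113) = -1/5113 ≈ -0.00019558)
-3455 + u = -3455 - 1/5113 = -17665416/5113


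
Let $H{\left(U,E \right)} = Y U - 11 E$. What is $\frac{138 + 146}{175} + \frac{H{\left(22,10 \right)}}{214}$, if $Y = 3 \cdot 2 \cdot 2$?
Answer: $\frac{43863}{18725} \approx 2.3425$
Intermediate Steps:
$Y = 12$ ($Y = 3 \cdot 4 = 12$)
$H{\left(U,E \right)} = - 11 E + 12 U$ ($H{\left(U,E \right)} = 12 U - 11 E = - 11 E + 12 U$)
$\frac{138 + 146}{175} + \frac{H{\left(22,10 \right)}}{214} = \frac{138 + 146}{175} + \frac{\left(-11\right) 10 + 12 \cdot 22}{214} = 284 \cdot \frac{1}{175} + \left(-110 + 264\right) \frac{1}{214} = \frac{284}{175} + 154 \cdot \frac{1}{214} = \frac{284}{175} + \frac{77}{107} = \frac{43863}{18725}$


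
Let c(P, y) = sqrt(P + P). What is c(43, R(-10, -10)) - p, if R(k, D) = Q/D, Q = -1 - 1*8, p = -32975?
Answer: 32975 + sqrt(86) ≈ 32984.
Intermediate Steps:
Q = -9 (Q = -1 - 8 = -9)
R(k, D) = -9/D
c(P, y) = sqrt(2)*sqrt(P) (c(P, y) = sqrt(2*P) = sqrt(2)*sqrt(P))
c(43, R(-10, -10)) - p = sqrt(2)*sqrt(43) - 1*(-32975) = sqrt(86) + 32975 = 32975 + sqrt(86)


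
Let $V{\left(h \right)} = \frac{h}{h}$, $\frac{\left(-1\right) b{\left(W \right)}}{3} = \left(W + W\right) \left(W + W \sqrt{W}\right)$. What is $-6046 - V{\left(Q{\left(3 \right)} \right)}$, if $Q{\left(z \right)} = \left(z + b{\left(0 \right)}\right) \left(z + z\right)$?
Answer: $-6047$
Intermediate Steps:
$b{\left(W \right)} = - 6 W \left(W + W^{\frac{3}{2}}\right)$ ($b{\left(W \right)} = - 3 \left(W + W\right) \left(W + W \sqrt{W}\right) = - 3 \cdot 2 W \left(W + W^{\frac{3}{2}}\right) = - 6 W \left(W + W^{\frac{3}{2}}\right)$)
$Q{\left(z \right)} = 2 z^{2}$ ($Q{\left(z \right)} = \left(z - \left(0 + 0\right)\right) \left(z + z\right) = \left(z - 0\right) 2 z = \left(z + \left(0 + 0\right)\right) 2 z = \left(z + 0\right) 2 z = z 2 z = 2 z^{2}$)
$V{\left(h \right)} = 1$
$-6046 - V{\left(Q{\left(3 \right)} \right)} = -6046 - 1 = -6047$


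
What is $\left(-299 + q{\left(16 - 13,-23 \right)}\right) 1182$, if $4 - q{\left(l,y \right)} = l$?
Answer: $-352236$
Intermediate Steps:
$q{\left(l,y \right)} = 4 - l$
$\left(-299 + q{\left(16 - 13,-23 \right)}\right) 1182 = \left(-299 + \left(4 - \left(16 - 13\right)\right)\right) 1182 = \left(-299 + \left(4 - 3\right)\right) 1182 = \left(-299 + 1\right) 1182 = \left(-298\right) 1182 = -352236$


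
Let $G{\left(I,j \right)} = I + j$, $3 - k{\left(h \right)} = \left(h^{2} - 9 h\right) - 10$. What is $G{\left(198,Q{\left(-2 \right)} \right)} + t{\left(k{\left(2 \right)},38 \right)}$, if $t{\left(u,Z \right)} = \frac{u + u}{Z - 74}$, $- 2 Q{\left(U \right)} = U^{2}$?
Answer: $\frac{389}{2} \approx 194.5$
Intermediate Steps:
$k{\left(h \right)} = 13 - h^{2} + 9 h$ ($k{\left(h \right)} = 3 - \left(\left(h^{2} - 9 h\right) - 10\right) = 3 - \left(-10 + h^{2} - 9 h\right) = 3 + \left(10 - h^{2} + 9 h\right) = 13 - h^{2} + 9 h$)
$Q{\left(U \right)} = - \frac{U^{2}}{2}$
$t{\left(u,Z \right)} = \frac{2 u}{-74 + Z}$
$G{\left(198,Q{\left(-2 \right)} \right)} + t{\left(k{\left(2 \right)},38 \right)} = \left(198 - \frac{\left(-2\right)^{2}}{2}\right) + \frac{2 \left(13 - 2^{2} + 9 \cdot 2\right)}{-74 + 38} = \left(198 - 2\right) + \frac{2 \left(13 - 4 + 18\right)}{-36} = \left(198 - 2\right) + 2 \left(13 - 4 + 18\right) \left(- \frac{1}{36}\right) = 196 + 2 \cdot 27 \left(- \frac{1}{36}\right) = 196 - \frac{3}{2} = \frac{389}{2}$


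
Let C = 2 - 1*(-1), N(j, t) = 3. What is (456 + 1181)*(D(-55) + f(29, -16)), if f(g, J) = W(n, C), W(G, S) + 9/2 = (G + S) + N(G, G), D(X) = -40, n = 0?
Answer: -126049/2 ≈ -63025.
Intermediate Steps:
C = 3 (C = 2 + 1 = 3)
W(G, S) = -3/2 + G + S (W(G, S) = -9/2 + ((G + S) + 3) = -9/2 + (3 + G + S) = -3/2 + G + S)
f(g, J) = 3/2 (f(g, J) = -3/2 + 0 + 3 = 3/2)
(456 + 1181)*(D(-55) + f(29, -16)) = (456 + 1181)*(-40 + 3/2) = 1637*(-77/2) = -126049/2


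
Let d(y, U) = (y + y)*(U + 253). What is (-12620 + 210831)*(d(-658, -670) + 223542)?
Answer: 153081130254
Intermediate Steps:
d(y, U) = 2*y*(253 + U) (d(y, U) = (2*y)*(253 + U) = 2*y*(253 + U))
(-12620 + 210831)*(d(-658, -670) + 223542) = (-12620 + 210831)*(2*(-658)*(253 - 670) + 223542) = 198211*(2*(-658)*(-417) + 223542) = 198211*(548772 + 223542) = 198211*772314 = 153081130254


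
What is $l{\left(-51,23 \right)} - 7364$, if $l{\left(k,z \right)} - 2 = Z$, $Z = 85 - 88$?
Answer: $-7365$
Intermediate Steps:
$Z = -3$
$l{\left(k,z \right)} = -1$ ($l{\left(k,z \right)} = 2 - 3 = -1$)
$l{\left(-51,23 \right)} - 7364 = -1 - 7364 = -7365$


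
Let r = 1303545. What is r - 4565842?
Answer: -3262297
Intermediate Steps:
r - 4565842 = 1303545 - 4565842 = -3262297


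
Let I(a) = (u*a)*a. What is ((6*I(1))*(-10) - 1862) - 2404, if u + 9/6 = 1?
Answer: -4236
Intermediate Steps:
u = -½ (u = -3/2 + 1 = -½ ≈ -0.50000)
I(a) = -a²/2 (I(a) = (-a/2)*a = -a²/2)
((6*I(1))*(-10) - 1862) - 2404 = ((6*(-½*1²))*(-10) - 1862) - 2404 = ((6*(-½*1))*(-10) - 1862) - 2404 = ((6*(-½))*(-10) - 1862) - 2404 = (-3*(-10) - 1862) - 2404 = (30 - 1862) - 2404 = -1832 - 2404 = -4236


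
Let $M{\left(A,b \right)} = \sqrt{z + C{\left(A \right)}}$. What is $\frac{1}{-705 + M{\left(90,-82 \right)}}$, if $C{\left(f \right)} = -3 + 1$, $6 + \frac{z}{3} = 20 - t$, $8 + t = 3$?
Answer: $- \frac{141}{99394} - \frac{\sqrt{55}}{496970} \approx -0.0014335$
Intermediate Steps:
$t = -5$ ($t = -8 + 3 = -5$)
$z = 57$ ($z = -18 + 3 \left(20 - -5\right) = -18 + 3 \left(20 + 5\right) = -18 + 3 \cdot 25 = -18 + 75 = 57$)
$C{\left(f \right)} = -2$
$M{\left(A,b \right)} = \sqrt{55}$ ($M{\left(A,b \right)} = \sqrt{57 - 2} = \sqrt{55}$)
$\frac{1}{-705 + M{\left(90,-82 \right)}} = \frac{1}{-705 + \sqrt{55}}$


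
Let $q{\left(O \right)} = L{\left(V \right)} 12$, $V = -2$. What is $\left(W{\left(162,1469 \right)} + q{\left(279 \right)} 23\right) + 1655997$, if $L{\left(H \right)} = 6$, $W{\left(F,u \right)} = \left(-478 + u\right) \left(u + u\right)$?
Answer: $4569211$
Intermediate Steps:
$W{\left(F,u \right)} = 2 u \left(-478 + u\right)$ ($W{\left(F,u \right)} = \left(-478 + u\right) 2 u = 2 u \left(-478 + u\right)$)
$q{\left(O \right)} = 72$ ($q{\left(O \right)} = 6 \cdot 12 = 72$)
$\left(W{\left(162,1469 \right)} + q{\left(279 \right)} 23\right) + 1655997 = \left(2 \cdot 1469 \left(-478 + 1469\right) + 72 \cdot 23\right) + 1655997 = \left(2 \cdot 1469 \cdot 991 + 1656\right) + 1655997 = \left(2911558 + 1656\right) + 1655997 = 2913214 + 1655997 = 4569211$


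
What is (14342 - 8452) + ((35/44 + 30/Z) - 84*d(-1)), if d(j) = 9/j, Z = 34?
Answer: 4972463/748 ≈ 6647.7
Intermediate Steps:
(14342 - 8452) + ((35/44 + 30/Z) - 84*d(-1)) = (14342 - 8452) + ((35/44 + 30/34) - 756/(-1)) = 5890 + ((35*(1/44) + 30*(1/34)) - 756*(-1)) = 5890 + ((35/44 + 15/17) - 84*(-9)) = 5890 + (1255/748 + 756) = 5890 + 566743/748 = 4972463/748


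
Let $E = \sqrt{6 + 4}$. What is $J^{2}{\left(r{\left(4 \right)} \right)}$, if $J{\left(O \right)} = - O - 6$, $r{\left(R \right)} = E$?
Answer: $\left(6 + \sqrt{10}\right)^{2} \approx 83.947$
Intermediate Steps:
$E = \sqrt{10} \approx 3.1623$
$r{\left(R \right)} = \sqrt{10}$
$J{\left(O \right)} = -6 - O$ ($J{\left(O \right)} = - O - 6 = -6 - O$)
$J^{2}{\left(r{\left(4 \right)} \right)} = \left(-6 - \sqrt{10}\right)^{2}$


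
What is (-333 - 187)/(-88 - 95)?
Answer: 520/183 ≈ 2.8415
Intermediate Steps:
(-333 - 187)/(-88 - 95) = -520/(-183) = -520*(-1/183) = 520/183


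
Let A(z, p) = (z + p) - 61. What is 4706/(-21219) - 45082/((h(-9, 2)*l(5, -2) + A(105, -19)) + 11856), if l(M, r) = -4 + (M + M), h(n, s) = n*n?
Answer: -1014794060/262415373 ≈ -3.8671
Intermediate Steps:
h(n, s) = n**2
A(z, p) = -61 + p + z (A(z, p) = (p + z) - 61 = -61 + p + z)
l(M, r) = -4 + 2*M
4706/(-21219) - 45082/((h(-9, 2)*l(5, -2) + A(105, -19)) + 11856) = 4706/(-21219) - 45082/(((-9)**2*(-4 + 2*5) + (-61 - 19 + 105)) + 11856) = 4706*(-1/21219) - 45082/((81*(-4 + 10) + 25) + 11856) = -4706/21219 - 45082/((81*6 + 25) + 11856) = -4706/21219 - 45082/((486 + 25) + 11856) = -4706/21219 - 45082/(511 + 11856) = -4706/21219 - 45082/12367 = -1014794060/262415373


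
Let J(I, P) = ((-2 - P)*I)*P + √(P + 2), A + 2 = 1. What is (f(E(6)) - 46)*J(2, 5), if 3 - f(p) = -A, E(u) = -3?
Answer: 3080 - 44*√7 ≈ 2963.6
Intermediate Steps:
A = -1 (A = -2 + 1 = -1)
f(p) = 2 (f(p) = 3 - (-1)*(-1) = 3 - 1*1 = 3 - 1 = 2)
J(I, P) = √(2 + P) + I*P*(-2 - P) (J(I, P) = (I*(-2 - P))*P + √(2 + P) = I*P*(-2 - P) + √(2 + P) = √(2 + P) + I*P*(-2 - P))
(f(E(6)) - 46)*J(2, 5) = (2 - 46)*(√(2 + 5) - 1*2*5² - 2*2*5) = -44*(√7 - 1*2*25 - 20) = -44*(√7 - 50 - 20) = -44*(-70 + √7) = 3080 - 44*√7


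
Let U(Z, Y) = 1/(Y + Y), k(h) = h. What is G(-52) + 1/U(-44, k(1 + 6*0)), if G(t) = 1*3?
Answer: 5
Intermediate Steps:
U(Z, Y) = 1/(2*Y)
G(t) = 3
G(-52) + 1/U(-44, k(1 + 6*0)) = 3 + 1/(1/(2*(1 + 6*0))) = 3 + 1/(1/(2*(1 + 0))) = 3 + 1/((½)/1) = 3 + 1/((½)*1) = 3 + 1/(½) = 3 + 2 = 5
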